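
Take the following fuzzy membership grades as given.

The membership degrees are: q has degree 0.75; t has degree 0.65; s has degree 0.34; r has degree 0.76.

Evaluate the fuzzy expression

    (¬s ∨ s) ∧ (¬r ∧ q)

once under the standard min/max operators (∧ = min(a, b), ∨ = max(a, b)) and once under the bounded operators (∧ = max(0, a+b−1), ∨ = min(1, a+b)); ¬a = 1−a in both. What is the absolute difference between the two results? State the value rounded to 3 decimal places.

0.240

Under standard min/max:
  ¬s = 1 − 0.34 = 0.66
  ¬s ∨ s = max(a, b) on (0.66, 0.34) = 0.66
  ¬r = 1 − 0.76 = 0.24
  ¬r ∧ q = min(a, b) on (0.24, 0.75) = 0.24
  (¬s ∨ s) ∧ (¬r ∧ q) = min(a, b) on (0.66, 0.24) = 0.24
  → value = 0.2400
Under bounded:
  ¬s = 1 − 0.34 = 0.66
  ¬s ∨ s = min(1, a+b) on (0.66, 0.34) = 1.00
  ¬r = 1 − 0.76 = 0.24
  ¬r ∧ q = max(0, a+b−1) on (0.24, 0.75) = 0.00
  (¬s ∨ s) ∧ (¬r ∧ q) = max(0, a+b−1) on (1.00, 0.00) = 0.00
  → value = 0.0000
|0.2400 − 0.0000| = 0.240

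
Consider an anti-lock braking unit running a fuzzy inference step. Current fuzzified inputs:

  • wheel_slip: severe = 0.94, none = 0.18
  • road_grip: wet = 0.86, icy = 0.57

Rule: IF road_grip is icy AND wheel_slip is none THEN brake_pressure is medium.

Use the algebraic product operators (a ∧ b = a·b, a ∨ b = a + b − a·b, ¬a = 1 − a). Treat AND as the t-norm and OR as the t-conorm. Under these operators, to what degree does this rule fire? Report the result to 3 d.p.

firing strength: icy=0.57, none=0.18; AND[a·b] → w = 0.1026

0.103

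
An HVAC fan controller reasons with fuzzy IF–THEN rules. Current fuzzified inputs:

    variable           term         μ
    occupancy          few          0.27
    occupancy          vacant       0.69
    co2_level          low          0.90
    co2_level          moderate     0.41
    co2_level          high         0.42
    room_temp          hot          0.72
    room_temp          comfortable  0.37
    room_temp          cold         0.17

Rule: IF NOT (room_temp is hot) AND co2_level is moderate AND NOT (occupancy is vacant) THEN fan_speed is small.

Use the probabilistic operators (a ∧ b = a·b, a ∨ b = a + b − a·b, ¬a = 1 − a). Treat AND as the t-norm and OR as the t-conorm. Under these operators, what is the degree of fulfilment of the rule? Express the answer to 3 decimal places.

firing strength: ¬hot=1−0.72=0.28, moderate=0.41, ¬vacant=1−0.69=0.31; AND[a·b] → w = 0.0356

0.036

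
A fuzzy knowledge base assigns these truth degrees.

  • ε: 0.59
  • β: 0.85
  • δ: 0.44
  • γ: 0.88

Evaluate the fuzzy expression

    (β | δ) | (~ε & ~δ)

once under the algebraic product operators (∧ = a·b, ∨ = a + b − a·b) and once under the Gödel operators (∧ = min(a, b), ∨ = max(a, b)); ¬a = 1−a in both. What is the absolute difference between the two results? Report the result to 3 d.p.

0.085

Under algebraic product:
  β | δ = a + b − a·b on (0.8500, 0.4400) = 0.9160
  ~ε = 1 − 0.5900 = 0.4100
  ~δ = 1 − 0.4400 = 0.5600
  ~ε & ~δ = a·b on (0.4100, 0.5600) = 0.2296
  (β | δ) | (~ε & ~δ) = a + b − a·b on (0.9160, 0.2296) = 0.9353
  → value = 0.9353
Under Gödel:
  β | δ = max(a, b) on (0.85, 0.44) = 0.85
  ~ε = 1 − 0.59 = 0.41
  ~δ = 1 − 0.44 = 0.56
  ~ε & ~δ = min(a, b) on (0.41, 0.56) = 0.41
  (β | δ) | (~ε & ~δ) = max(a, b) on (0.85, 0.41) = 0.85
  → value = 0.8500
|0.9353 − 0.8500| = 0.085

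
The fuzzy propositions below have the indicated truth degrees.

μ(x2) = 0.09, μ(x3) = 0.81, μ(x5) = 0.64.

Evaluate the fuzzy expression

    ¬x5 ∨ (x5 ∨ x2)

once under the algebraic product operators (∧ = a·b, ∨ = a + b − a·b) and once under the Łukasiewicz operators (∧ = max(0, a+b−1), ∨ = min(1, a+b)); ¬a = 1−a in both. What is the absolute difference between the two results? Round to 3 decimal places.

Under algebraic product:
  ¬x5 = 1 − 0.6400 = 0.3600
  x5 ∨ x2 = a + b − a·b on (0.6400, 0.0900) = 0.6724
  ¬x5 ∨ (x5 ∨ x2) = a + b − a·b on (0.3600, 0.6724) = 0.7903
  → value = 0.7903
Under Łukasiewicz:
  ¬x5 = 1 − 0.64 = 0.36
  x5 ∨ x2 = min(1, a+b) on (0.64, 0.09) = 0.73
  ¬x5 ∨ (x5 ∨ x2) = min(1, a+b) on (0.36, 0.73) = 1.00
  → value = 1.0000
|0.7903 − 1.0000| = 0.210

0.210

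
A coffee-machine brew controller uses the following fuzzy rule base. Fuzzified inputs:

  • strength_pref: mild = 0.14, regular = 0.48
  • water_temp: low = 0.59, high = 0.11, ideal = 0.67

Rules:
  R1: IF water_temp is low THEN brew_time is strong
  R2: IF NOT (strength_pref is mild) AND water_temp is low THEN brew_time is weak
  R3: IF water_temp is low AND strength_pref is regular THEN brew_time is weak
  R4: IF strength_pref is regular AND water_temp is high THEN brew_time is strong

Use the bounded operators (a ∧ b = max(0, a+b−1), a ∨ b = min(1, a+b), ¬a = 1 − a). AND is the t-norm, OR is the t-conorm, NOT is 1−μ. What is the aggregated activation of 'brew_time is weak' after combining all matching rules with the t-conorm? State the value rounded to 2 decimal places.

R1: low=0.59 → w = 0.59
R2: ¬mild=1−0.14=0.86, low=0.59; AND[max(0, a+b−1)] → w = 0.45
R3: low=0.59, regular=0.48; AND[max(0, a+b−1)] → w = 0.07
R4: regular=0.48, high=0.11; AND[max(0, a+b−1)] → w = 0.00
Rules with consequent 'weak': {R2, R3} → strengths 0.45, 0.07
Aggregate via t-conorm [min(1, a+b)]: 0.52

0.52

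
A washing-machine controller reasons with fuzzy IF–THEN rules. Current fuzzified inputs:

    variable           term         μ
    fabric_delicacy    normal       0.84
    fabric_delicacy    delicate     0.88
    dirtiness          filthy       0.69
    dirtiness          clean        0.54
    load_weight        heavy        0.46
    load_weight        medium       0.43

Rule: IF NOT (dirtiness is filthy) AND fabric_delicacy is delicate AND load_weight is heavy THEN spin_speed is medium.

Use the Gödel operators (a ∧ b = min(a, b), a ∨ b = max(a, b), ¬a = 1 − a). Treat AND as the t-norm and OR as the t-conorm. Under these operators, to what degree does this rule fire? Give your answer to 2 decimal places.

firing strength: ¬filthy=1−0.69=0.31, delicate=0.88, heavy=0.46; AND[min(a, b)] → w = 0.31

0.31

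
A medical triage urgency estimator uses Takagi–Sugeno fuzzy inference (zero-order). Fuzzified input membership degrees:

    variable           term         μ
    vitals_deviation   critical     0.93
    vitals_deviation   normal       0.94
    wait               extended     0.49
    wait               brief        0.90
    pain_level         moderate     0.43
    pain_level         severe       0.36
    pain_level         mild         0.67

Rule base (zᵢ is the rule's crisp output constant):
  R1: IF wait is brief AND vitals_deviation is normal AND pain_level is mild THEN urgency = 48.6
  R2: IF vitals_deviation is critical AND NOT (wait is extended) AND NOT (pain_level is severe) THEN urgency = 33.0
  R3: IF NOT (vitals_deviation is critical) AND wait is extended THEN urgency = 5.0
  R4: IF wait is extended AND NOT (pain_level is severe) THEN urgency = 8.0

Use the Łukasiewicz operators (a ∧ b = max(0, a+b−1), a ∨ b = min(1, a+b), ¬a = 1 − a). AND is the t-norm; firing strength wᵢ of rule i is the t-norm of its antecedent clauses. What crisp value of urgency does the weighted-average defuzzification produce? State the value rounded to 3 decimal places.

R1 (z=48.6): brief=0.90, normal=0.94, mild=0.67; AND[max(0, a+b−1)] → w = 0.51
R2 (z=33.0): critical=0.93, ¬extended=1−0.49=0.51, ¬severe=1−0.36=0.64; AND[max(0, a+b−1)] → w = 0.08
R3 (z=5.0): ¬critical=1−0.93=0.07, extended=0.49; AND[max(0, a+b−1)] → w = 0.00
R4 (z=8.0): extended=0.49, ¬severe=1−0.36=0.64; AND[max(0, a+b−1)] → w = 0.13
Weighted average = (0.51·48.6 + 0.08·33.0 + 0.00·5.0 + 0.13·8.0) / (0.51 + 0.08 + 0.00 + 0.13)
  = 28.4660 / 0.7200 = 39.536

39.536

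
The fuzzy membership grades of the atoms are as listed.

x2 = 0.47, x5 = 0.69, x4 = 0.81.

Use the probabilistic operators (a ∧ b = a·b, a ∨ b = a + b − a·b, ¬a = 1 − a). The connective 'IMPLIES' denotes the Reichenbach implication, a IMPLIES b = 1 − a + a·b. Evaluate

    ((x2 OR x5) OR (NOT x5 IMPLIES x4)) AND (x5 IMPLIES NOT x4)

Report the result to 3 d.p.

x2 OR x5 = a + b − a·b on (0.4700, 0.6900) = 0.8357
NOT x5 = 1 − 0.6900 = 0.3100
NOT x5 IMPLIES x4  [Reichenbach: 1 − a + a·b] with a=0.3100, b=0.8100 → 0.9411
(x2 OR x5) OR (NOT x5 IMPLIES x4) = a + b − a·b on (0.8357, 0.9411) = 0.9903
NOT x4 = 1 − 0.8100 = 0.1900
x5 IMPLIES NOT x4  [Reichenbach: 1 − a + a·b] with a=0.6900, b=0.1900 → 0.4411
((x2 OR x5) OR (NOT x5 IMPLIES x4)) AND (x5 IMPLIES NOT x4) = a·b on (0.9903, 0.4411) = 0.4368

0.437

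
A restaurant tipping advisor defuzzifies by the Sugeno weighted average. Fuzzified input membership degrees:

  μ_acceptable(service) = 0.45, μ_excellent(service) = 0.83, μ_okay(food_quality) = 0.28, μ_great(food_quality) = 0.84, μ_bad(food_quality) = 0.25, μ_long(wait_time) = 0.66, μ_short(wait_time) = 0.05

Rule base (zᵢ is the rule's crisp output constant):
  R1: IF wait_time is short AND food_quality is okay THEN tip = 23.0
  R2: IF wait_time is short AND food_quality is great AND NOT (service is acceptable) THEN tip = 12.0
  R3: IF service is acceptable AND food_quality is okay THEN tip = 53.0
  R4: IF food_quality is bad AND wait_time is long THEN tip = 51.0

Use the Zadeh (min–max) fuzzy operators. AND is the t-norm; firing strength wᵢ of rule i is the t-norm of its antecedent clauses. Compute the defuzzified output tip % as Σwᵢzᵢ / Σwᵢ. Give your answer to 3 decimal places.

46.571

R1 (z=23.0): short=0.05, okay=0.28; AND[min(a, b)] → w = 0.05
R2 (z=12.0): short=0.05, great=0.84, ¬acceptable=1−0.45=0.55; AND[min(a, b)] → w = 0.05
R3 (z=53.0): acceptable=0.45, okay=0.28; AND[min(a, b)] → w = 0.28
R4 (z=51.0): bad=0.25, long=0.66; AND[min(a, b)] → w = 0.25
Weighted average = (0.05·23.0 + 0.05·12.0 + 0.28·53.0 + 0.25·51.0) / (0.05 + 0.05 + 0.28 + 0.25)
  = 29.3400 / 0.6300 = 46.571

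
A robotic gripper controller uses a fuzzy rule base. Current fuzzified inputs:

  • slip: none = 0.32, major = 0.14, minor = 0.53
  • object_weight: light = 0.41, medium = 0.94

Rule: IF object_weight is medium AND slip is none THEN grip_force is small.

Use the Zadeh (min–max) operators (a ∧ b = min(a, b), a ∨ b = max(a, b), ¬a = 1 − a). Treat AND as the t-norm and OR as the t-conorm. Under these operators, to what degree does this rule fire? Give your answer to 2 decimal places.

firing strength: medium=0.94, none=0.32; AND[min(a, b)] → w = 0.32

0.32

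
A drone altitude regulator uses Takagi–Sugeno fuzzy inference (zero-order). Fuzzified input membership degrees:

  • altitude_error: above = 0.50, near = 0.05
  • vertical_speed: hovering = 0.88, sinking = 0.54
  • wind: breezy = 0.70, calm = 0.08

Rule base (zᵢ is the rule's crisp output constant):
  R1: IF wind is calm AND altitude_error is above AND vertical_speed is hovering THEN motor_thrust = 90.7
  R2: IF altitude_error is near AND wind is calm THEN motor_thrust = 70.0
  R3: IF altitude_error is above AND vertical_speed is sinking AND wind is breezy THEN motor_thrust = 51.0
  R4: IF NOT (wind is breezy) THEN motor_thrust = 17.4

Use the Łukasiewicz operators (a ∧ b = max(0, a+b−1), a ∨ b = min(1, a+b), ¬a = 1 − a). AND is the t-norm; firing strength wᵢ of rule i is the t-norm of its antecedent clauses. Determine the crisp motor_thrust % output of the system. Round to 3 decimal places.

R1 (z=90.7): calm=0.08, above=0.50, hovering=0.88; AND[max(0, a+b−1)] → w = 0.00
R2 (z=70.0): near=0.05, calm=0.08; AND[max(0, a+b−1)] → w = 0.00
R3 (z=51.0): above=0.50, sinking=0.54, breezy=0.70; AND[max(0, a+b−1)] → w = 0.00
R4 (z=17.4): ¬breezy=1−0.70=0.30 → w = 0.30
Weighted average = (0.00·90.7 + 0.00·70.0 + 0.00·51.0 + 0.30·17.4) / (0.00 + 0.00 + 0.00 + 0.30)
  = 5.2200 / 0.3000 = 17.400

17.400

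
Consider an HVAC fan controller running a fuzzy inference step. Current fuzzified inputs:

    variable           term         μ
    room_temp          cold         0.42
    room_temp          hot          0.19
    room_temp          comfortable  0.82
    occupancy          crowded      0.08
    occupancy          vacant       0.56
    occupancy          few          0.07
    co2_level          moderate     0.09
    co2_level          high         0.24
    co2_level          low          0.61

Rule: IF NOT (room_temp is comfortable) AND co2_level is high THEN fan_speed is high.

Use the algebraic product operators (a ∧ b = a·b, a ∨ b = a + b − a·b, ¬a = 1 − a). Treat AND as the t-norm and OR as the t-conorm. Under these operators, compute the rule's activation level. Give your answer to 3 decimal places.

0.043

firing strength: ¬comfortable=1−0.82=0.18, high=0.24; AND[a·b] → w = 0.0432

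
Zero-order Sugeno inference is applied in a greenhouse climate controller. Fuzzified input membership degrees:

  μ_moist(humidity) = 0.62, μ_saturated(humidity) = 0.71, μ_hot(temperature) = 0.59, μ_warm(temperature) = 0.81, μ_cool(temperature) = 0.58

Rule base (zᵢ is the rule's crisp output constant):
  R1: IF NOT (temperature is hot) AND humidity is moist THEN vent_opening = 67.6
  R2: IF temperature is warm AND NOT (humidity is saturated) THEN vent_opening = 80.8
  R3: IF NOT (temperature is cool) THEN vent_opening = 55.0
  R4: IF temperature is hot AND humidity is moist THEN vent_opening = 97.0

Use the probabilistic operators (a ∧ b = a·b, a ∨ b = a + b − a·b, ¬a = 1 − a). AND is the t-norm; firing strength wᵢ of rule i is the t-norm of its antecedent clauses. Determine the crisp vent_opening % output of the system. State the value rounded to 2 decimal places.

R1 (z=67.6): ¬hot=1−0.59=0.41, moist=0.62; AND[a·b] → w = 0.2542
R2 (z=80.8): warm=0.81, ¬saturated=1−0.71=0.29; AND[a·b] → w = 0.2349
R3 (z=55.0): ¬cool=1−0.58=0.42 → w = 0.4200
R4 (z=97.0): hot=0.59, moist=0.62; AND[a·b] → w = 0.3658
Weighted average = (0.2542·67.6 + 0.2349·80.8 + 0.4200·55.0 + 0.3658·97.0) / (0.2542 + 0.2349 + 0.4200 + 0.3658)
  = 94.7464 / 1.2749 = 74.32

74.32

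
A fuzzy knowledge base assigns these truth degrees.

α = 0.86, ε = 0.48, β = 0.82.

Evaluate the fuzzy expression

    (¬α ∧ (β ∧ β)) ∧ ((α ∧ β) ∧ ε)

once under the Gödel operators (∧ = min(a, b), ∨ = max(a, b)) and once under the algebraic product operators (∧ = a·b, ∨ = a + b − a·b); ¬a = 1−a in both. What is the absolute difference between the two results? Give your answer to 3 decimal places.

Under Gödel:
  ¬α = 1 − 0.86 = 0.14
  β ∧ β = min(a, b) on (0.82, 0.82) = 0.82
  ¬α ∧ (β ∧ β) = min(a, b) on (0.14, 0.82) = 0.14
  α ∧ β = min(a, b) on (0.86, 0.82) = 0.82
  (α ∧ β) ∧ ε = min(a, b) on (0.82, 0.48) = 0.48
  (¬α ∧ (β ∧ β)) ∧ ((α ∧ β) ∧ ε) = min(a, b) on (0.14, 0.48) = 0.14
  → value = 0.1400
Under algebraic product:
  ¬α = 1 − 0.8600 = 0.1400
  β ∧ β = a·b on (0.8200, 0.8200) = 0.6724
  ¬α ∧ (β ∧ β) = a·b on (0.1400, 0.6724) = 0.0941
  α ∧ β = a·b on (0.8600, 0.8200) = 0.7052
  (α ∧ β) ∧ ε = a·b on (0.7052, 0.4800) = 0.3385
  (¬α ∧ (β ∧ β)) ∧ ((α ∧ β) ∧ ε) = a·b on (0.0941, 0.3385) = 0.0319
  → value = 0.0319
|0.1400 − 0.0319| = 0.108

0.108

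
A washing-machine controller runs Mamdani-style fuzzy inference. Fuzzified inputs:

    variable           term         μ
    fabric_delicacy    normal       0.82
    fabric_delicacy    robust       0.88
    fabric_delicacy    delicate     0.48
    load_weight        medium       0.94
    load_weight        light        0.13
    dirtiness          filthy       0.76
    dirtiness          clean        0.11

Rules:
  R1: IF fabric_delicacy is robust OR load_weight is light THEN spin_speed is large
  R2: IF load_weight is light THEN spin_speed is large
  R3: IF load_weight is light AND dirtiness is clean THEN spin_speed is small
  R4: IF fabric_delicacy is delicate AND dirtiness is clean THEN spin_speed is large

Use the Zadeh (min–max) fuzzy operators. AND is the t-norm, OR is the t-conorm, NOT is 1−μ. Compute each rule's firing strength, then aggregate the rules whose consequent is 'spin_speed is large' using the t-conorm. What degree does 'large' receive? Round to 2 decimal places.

R1: robust=0.88, light=0.13; OR[max(a, b)] → w = 0.88
R2: light=0.13 → w = 0.13
R3: light=0.13, clean=0.11; AND[min(a, b)] → w = 0.11
R4: delicate=0.48, clean=0.11; AND[min(a, b)] → w = 0.11
Rules with consequent 'large': {R1, R2, R4} → strengths 0.88, 0.13, 0.11
Aggregate via t-conorm [max(a, b)]: 0.88

0.88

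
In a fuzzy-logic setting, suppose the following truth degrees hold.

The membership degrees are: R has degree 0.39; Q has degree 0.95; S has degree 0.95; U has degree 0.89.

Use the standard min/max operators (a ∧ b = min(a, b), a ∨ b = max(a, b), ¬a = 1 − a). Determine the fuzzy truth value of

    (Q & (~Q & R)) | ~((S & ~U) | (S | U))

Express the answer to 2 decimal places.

~Q = 1 − 0.95 = 0.05
~Q & R = min(a, b) on (0.05, 0.39) = 0.05
Q & (~Q & R) = min(a, b) on (0.95, 0.05) = 0.05
~U = 1 − 0.89 = 0.11
S & ~U = min(a, b) on (0.95, 0.11) = 0.11
S | U = max(a, b) on (0.95, 0.89) = 0.95
(S & ~U) | (S | U) = max(a, b) on (0.11, 0.95) = 0.95
~((S & ~U) | (S | U)) = 1 − 0.95 = 0.05
(Q & (~Q & R)) | ~((S & ~U) | (S | U)) = max(a, b) on (0.05, 0.05) = 0.05

0.05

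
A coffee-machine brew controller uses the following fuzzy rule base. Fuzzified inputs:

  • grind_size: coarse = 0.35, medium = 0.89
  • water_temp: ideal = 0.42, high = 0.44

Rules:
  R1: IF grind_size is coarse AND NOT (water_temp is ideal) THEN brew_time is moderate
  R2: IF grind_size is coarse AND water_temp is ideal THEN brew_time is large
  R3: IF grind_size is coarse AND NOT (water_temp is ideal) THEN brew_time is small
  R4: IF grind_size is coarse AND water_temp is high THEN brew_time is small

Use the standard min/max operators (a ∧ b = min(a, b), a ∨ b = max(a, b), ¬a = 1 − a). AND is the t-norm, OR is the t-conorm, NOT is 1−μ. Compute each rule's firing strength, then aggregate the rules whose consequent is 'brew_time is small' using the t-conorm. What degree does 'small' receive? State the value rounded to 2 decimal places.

0.35

R1: coarse=0.35, ¬ideal=1−0.42=0.58; AND[min(a, b)] → w = 0.35
R2: coarse=0.35, ideal=0.42; AND[min(a, b)] → w = 0.35
R3: coarse=0.35, ¬ideal=1−0.42=0.58; AND[min(a, b)] → w = 0.35
R4: coarse=0.35, high=0.44; AND[min(a, b)] → w = 0.35
Rules with consequent 'small': {R3, R4} → strengths 0.35, 0.35
Aggregate via t-conorm [max(a, b)]: 0.35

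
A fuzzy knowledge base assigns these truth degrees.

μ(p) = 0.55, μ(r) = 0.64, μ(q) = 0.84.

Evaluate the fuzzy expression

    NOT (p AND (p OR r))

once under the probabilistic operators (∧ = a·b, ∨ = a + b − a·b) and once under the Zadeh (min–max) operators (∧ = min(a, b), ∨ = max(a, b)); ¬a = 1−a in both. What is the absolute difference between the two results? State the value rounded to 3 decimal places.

Under probabilistic:
  p OR r = a + b − a·b on (0.5500, 0.6400) = 0.8380
  p AND (p OR r) = a·b on (0.5500, 0.8380) = 0.4609
  NOT (p AND (p OR r)) = 1 − 0.4609 = 0.5391
  → value = 0.5391
Under Zadeh (min–max):
  p OR r = max(a, b) on (0.55, 0.64) = 0.64
  p AND (p OR r) = min(a, b) on (0.55, 0.64) = 0.55
  NOT (p AND (p OR r)) = 1 − 0.55 = 0.45
  → value = 0.4500
|0.5391 − 0.4500| = 0.089

0.089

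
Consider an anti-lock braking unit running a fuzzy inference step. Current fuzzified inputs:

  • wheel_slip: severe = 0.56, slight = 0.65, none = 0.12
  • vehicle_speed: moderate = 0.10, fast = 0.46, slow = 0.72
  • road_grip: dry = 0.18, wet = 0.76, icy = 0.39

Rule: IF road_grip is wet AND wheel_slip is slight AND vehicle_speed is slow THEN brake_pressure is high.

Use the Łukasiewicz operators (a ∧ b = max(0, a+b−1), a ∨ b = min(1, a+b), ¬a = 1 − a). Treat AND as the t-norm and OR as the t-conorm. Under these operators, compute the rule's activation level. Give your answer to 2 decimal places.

0.13

firing strength: wet=0.76, slight=0.65, slow=0.72; AND[max(0, a+b−1)] → w = 0.13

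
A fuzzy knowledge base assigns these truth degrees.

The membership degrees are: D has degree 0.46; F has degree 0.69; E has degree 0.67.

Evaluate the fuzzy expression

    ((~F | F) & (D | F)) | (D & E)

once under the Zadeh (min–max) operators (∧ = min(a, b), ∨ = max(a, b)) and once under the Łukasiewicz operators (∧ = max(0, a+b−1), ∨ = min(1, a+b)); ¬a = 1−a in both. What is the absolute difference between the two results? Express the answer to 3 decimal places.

0.310

Under Zadeh (min–max):
  ~F = 1 − 0.69 = 0.31
  ~F | F = max(a, b) on (0.31, 0.69) = 0.69
  D | F = max(a, b) on (0.46, 0.69) = 0.69
  (~F | F) & (D | F) = min(a, b) on (0.69, 0.69) = 0.69
  D & E = min(a, b) on (0.46, 0.67) = 0.46
  ((~F | F) & (D | F)) | (D & E) = max(a, b) on (0.69, 0.46) = 0.69
  → value = 0.6900
Under Łukasiewicz:
  ~F = 1 − 0.69 = 0.31
  ~F | F = min(1, a+b) on (0.31, 0.69) = 1.00
  D | F = min(1, a+b) on (0.46, 0.69) = 1.00
  (~F | F) & (D | F) = max(0, a+b−1) on (1.00, 1.00) = 1.00
  D & E = max(0, a+b−1) on (0.46, 0.67) = 0.13
  ((~F | F) & (D | F)) | (D & E) = min(1, a+b) on (1.00, 0.13) = 1.00
  → value = 1.0000
|0.6900 − 1.0000| = 0.310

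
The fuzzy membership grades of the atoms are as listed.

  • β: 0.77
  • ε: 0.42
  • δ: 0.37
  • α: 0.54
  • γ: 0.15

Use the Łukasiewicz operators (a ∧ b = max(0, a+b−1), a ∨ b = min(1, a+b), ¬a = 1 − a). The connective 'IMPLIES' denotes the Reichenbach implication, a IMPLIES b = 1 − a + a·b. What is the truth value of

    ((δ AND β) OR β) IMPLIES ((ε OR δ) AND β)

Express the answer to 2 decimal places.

0.60

δ AND β = max(0, a+b−1) on (0.37, 0.77) = 0.14
(δ AND β) OR β = min(1, a+b) on (0.14, 0.77) = 0.91
ε OR δ = min(1, a+b) on (0.42, 0.37) = 0.79
(ε OR δ) AND β = max(0, a+b−1) on (0.79, 0.77) = 0.56
((δ AND β) OR β) IMPLIES ((ε OR δ) AND β)  [Reichenbach: 1 − a + a·b] with a=0.91, b=0.56 → 0.60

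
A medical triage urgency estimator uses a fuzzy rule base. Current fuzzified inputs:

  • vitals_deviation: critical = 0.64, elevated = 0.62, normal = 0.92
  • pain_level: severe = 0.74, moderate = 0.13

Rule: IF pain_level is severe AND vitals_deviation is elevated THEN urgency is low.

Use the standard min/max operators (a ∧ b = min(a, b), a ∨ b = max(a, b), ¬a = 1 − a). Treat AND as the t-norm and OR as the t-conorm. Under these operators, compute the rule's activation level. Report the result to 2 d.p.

firing strength: severe=0.74, elevated=0.62; AND[min(a, b)] → w = 0.62

0.62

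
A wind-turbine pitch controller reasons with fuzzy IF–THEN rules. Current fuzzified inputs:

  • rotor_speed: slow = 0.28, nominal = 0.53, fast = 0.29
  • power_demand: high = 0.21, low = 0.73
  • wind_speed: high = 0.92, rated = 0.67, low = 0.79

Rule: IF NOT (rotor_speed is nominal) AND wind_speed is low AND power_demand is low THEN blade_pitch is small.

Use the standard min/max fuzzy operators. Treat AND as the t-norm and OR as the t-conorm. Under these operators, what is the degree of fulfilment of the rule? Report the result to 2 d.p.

firing strength: ¬nominal=1−0.53=0.47, low=0.79, low=0.73; AND[min(a, b)] → w = 0.47

0.47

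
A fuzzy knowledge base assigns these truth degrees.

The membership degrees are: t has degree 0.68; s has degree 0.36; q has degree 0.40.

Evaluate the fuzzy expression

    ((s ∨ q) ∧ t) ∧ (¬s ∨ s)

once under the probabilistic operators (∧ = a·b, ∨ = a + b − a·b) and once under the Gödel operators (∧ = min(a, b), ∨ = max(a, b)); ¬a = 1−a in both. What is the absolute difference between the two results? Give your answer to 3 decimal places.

0.078

Under probabilistic:
  s ∨ q = a + b − a·b on (0.3600, 0.4000) = 0.6160
  (s ∨ q) ∧ t = a·b on (0.6160, 0.6800) = 0.4189
  ¬s = 1 − 0.3600 = 0.6400
  ¬s ∨ s = a + b − a·b on (0.6400, 0.3600) = 0.7696
  ((s ∨ q) ∧ t) ∧ (¬s ∨ s) = a·b on (0.4189, 0.7696) = 0.3224
  → value = 0.3224
Under Gödel:
  s ∨ q = max(a, b) on (0.36, 0.40) = 0.40
  (s ∨ q) ∧ t = min(a, b) on (0.40, 0.68) = 0.40
  ¬s = 1 − 0.36 = 0.64
  ¬s ∨ s = max(a, b) on (0.64, 0.36) = 0.64
  ((s ∨ q) ∧ t) ∧ (¬s ∨ s) = min(a, b) on (0.40, 0.64) = 0.40
  → value = 0.4000
|0.3224 − 0.4000| = 0.078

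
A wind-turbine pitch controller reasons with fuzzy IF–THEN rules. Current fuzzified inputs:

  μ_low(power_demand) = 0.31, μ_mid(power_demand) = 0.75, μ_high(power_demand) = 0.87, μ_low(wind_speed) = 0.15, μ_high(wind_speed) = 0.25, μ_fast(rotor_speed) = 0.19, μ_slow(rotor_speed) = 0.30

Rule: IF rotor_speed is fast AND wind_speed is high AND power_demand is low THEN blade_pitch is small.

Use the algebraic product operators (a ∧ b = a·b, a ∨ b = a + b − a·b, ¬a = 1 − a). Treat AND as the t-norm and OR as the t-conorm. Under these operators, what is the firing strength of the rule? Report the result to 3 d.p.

0.015

firing strength: fast=0.19, high=0.25, low=0.31; AND[a·b] → w = 0.0147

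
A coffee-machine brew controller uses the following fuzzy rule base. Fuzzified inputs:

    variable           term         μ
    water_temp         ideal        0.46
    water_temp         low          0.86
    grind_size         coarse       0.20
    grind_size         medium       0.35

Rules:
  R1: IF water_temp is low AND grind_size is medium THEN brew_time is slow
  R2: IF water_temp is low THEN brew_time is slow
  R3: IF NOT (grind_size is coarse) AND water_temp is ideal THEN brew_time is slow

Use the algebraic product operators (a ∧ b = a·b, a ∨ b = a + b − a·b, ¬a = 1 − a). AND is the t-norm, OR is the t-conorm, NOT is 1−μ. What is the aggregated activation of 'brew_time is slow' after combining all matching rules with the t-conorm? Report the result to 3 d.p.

0.938

R1: low=0.86, medium=0.35; AND[a·b] → w = 0.3010
R2: low=0.86 → w = 0.8600
R3: ¬coarse=1−0.20=0.80, ideal=0.46; AND[a·b] → w = 0.3680
Rules with consequent 'slow': {R1, R2, R3} → strengths 0.3010, 0.8600, 0.3680
Aggregate via t-conorm [a + b − a·b]: 0.9382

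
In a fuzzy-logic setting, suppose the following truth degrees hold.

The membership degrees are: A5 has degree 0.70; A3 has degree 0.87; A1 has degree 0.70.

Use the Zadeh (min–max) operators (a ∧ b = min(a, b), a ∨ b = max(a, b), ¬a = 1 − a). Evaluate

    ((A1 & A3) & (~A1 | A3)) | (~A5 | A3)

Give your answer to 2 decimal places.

0.87

A1 & A3 = min(a, b) on (0.70, 0.87) = 0.70
~A1 = 1 − 0.70 = 0.30
~A1 | A3 = max(a, b) on (0.30, 0.87) = 0.87
(A1 & A3) & (~A1 | A3) = min(a, b) on (0.70, 0.87) = 0.70
~A5 = 1 − 0.70 = 0.30
~A5 | A3 = max(a, b) on (0.30, 0.87) = 0.87
((A1 & A3) & (~A1 | A3)) | (~A5 | A3) = max(a, b) on (0.70, 0.87) = 0.87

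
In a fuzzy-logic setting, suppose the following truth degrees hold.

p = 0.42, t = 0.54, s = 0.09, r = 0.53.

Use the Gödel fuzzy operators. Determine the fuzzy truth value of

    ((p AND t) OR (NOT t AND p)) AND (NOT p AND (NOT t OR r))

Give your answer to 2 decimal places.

p AND t = min(a, b) on (0.42, 0.54) = 0.42
NOT t = 1 − 0.54 = 0.46
NOT t AND p = min(a, b) on (0.46, 0.42) = 0.42
(p AND t) OR (NOT t AND p) = max(a, b) on (0.42, 0.42) = 0.42
NOT p = 1 − 0.42 = 0.58
NOT t = 1 − 0.54 = 0.46
NOT t OR r = max(a, b) on (0.46, 0.53) = 0.53
NOT p AND (NOT t OR r) = min(a, b) on (0.58, 0.53) = 0.53
((p AND t) OR (NOT t AND p)) AND (NOT p AND (NOT t OR r)) = min(a, b) on (0.42, 0.53) = 0.42

0.42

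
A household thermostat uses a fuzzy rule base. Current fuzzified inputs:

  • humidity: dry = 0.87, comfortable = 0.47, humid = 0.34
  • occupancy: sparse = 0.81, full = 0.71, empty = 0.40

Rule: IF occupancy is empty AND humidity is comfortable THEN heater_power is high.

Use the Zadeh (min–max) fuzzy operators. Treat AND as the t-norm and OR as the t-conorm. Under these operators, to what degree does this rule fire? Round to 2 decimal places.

0.40

firing strength: empty=0.40, comfortable=0.47; AND[min(a, b)] → w = 0.40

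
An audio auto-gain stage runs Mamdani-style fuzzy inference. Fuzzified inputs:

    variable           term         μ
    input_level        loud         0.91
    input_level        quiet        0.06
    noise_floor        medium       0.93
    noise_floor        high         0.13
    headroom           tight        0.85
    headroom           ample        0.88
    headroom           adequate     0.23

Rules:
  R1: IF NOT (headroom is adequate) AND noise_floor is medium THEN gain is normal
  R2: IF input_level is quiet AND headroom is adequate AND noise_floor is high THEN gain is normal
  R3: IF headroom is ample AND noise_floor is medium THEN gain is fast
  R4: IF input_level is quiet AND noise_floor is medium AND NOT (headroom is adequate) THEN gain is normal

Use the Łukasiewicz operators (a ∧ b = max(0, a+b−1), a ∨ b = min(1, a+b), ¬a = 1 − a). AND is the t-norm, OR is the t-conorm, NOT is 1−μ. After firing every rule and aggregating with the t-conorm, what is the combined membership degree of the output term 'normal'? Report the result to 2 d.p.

0.70

R1: ¬adequate=1−0.23=0.77, medium=0.93; AND[max(0, a+b−1)] → w = 0.70
R2: quiet=0.06, adequate=0.23, high=0.13; AND[max(0, a+b−1)] → w = 0.00
R3: ample=0.88, medium=0.93; AND[max(0, a+b−1)] → w = 0.81
R4: quiet=0.06, medium=0.93, ¬adequate=1−0.23=0.77; AND[max(0, a+b−1)] → w = 0.00
Rules with consequent 'normal': {R1, R2, R4} → strengths 0.70, 0.00, 0.00
Aggregate via t-conorm [min(1, a+b)]: 0.70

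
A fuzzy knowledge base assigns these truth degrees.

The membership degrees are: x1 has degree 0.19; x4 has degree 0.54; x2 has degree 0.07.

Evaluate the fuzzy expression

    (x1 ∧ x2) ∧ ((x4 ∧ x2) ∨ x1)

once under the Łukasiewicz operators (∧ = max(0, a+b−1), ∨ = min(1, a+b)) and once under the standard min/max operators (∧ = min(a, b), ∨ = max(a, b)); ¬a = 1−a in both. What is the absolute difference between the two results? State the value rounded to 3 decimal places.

Under Łukasiewicz:
  x1 ∧ x2 = max(0, a+b−1) on (0.19, 0.07) = 0.00
  x4 ∧ x2 = max(0, a+b−1) on (0.54, 0.07) = 0.00
  (x4 ∧ x2) ∨ x1 = min(1, a+b) on (0.00, 0.19) = 0.19
  (x1 ∧ x2) ∧ ((x4 ∧ x2) ∨ x1) = max(0, a+b−1) on (0.00, 0.19) = 0.00
  → value = 0.0000
Under standard min/max:
  x1 ∧ x2 = min(a, b) on (0.19, 0.07) = 0.07
  x4 ∧ x2 = min(a, b) on (0.54, 0.07) = 0.07
  (x4 ∧ x2) ∨ x1 = max(a, b) on (0.07, 0.19) = 0.19
  (x1 ∧ x2) ∧ ((x4 ∧ x2) ∨ x1) = min(a, b) on (0.07, 0.19) = 0.07
  → value = 0.0700
|0.0000 − 0.0700| = 0.070

0.070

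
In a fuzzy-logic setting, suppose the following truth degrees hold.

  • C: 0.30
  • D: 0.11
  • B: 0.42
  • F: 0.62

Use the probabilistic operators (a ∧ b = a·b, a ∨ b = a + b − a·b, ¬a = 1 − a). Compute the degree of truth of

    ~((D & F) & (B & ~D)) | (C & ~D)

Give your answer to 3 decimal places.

D & F = a·b on (0.1100, 0.6200) = 0.0682
~D = 1 − 0.1100 = 0.8900
B & ~D = a·b on (0.4200, 0.8900) = 0.3738
(D & F) & (B & ~D) = a·b on (0.0682, 0.3738) = 0.0255
~((D & F) & (B & ~D)) = 1 − 0.0255 = 0.9745
~D = 1 − 0.1100 = 0.8900
C & ~D = a·b on (0.3000, 0.8900) = 0.2670
~((D & F) & (B & ~D)) | (C & ~D) = a + b − a·b on (0.9745, 0.2670) = 0.9813

0.981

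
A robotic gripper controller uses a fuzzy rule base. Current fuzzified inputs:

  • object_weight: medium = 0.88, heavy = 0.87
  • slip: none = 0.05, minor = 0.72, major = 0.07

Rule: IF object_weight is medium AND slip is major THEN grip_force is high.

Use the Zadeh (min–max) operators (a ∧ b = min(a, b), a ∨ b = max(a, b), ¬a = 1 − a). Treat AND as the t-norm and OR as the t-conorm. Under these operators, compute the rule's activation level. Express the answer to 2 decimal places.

firing strength: medium=0.88, major=0.07; AND[min(a, b)] → w = 0.07

0.07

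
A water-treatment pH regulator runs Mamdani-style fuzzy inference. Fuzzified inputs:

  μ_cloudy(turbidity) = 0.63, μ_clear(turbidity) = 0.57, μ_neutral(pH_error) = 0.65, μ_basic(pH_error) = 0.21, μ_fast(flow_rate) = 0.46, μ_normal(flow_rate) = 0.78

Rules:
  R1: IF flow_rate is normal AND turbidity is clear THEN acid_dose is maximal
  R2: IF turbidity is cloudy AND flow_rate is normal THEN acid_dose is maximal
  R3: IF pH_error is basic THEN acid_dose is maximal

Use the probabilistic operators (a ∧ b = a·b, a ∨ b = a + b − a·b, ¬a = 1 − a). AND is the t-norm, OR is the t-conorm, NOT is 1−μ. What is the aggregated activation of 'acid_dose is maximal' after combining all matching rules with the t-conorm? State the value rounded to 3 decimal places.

R1: normal=0.78, clear=0.57; AND[a·b] → w = 0.4446
R2: cloudy=0.63, normal=0.78; AND[a·b] → w = 0.4914
R3: basic=0.21 → w = 0.2100
Rules with consequent 'maximal': {R1, R2, R3} → strengths 0.4446, 0.4914, 0.2100
Aggregate via t-conorm [a + b − a·b]: 0.7768

0.777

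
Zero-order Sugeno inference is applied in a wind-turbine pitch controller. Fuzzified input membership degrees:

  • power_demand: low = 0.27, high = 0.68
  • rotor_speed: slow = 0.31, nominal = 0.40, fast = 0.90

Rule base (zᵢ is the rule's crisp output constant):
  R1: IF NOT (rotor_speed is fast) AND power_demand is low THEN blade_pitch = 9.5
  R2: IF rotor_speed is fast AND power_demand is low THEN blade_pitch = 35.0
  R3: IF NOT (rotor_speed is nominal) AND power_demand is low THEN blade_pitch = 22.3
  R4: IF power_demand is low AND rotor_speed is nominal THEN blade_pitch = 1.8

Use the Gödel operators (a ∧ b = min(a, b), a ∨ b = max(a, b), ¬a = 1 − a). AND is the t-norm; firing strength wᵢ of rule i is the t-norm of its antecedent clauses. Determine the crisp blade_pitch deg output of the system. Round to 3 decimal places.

18.579

R1 (z=9.5): ¬fast=1−0.90=0.10, low=0.27; AND[min(a, b)] → w = 0.10
R2 (z=35.0): fast=0.90, low=0.27; AND[min(a, b)] → w = 0.27
R3 (z=22.3): ¬nominal=1−0.40=0.60, low=0.27; AND[min(a, b)] → w = 0.27
R4 (z=1.8): low=0.27, nominal=0.40; AND[min(a, b)] → w = 0.27
Weighted average = (0.10·9.5 + 0.27·35.0 + 0.27·22.3 + 0.27·1.8) / (0.10 + 0.27 + 0.27 + 0.27)
  = 16.9070 / 0.9100 = 18.579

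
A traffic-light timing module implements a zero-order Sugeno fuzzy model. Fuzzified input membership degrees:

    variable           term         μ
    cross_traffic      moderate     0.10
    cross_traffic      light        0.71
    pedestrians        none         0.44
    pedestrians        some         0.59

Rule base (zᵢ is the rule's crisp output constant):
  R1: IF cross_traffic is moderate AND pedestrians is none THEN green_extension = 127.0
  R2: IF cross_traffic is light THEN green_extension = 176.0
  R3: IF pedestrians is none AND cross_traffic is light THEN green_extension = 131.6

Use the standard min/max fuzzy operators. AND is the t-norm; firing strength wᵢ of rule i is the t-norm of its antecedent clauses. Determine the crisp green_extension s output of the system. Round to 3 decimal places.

R1 (z=127.0): moderate=0.10, none=0.44; AND[min(a, b)] → w = 0.10
R2 (z=176.0): light=0.71 → w = 0.71
R3 (z=131.6): none=0.44, light=0.71; AND[min(a, b)] → w = 0.44
Weighted average = (0.10·127.0 + 0.71·176.0 + 0.44·131.6) / (0.10 + 0.71 + 0.44)
  = 195.5640 / 1.2500 = 156.451

156.451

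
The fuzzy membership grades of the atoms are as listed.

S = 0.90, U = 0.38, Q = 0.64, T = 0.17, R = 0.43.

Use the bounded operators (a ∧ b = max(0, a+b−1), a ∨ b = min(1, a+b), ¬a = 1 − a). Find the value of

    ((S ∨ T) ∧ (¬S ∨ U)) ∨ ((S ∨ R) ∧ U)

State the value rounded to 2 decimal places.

S ∨ T = min(1, a+b) on (0.90, 0.17) = 1.00
¬S = 1 − 0.90 = 0.10
¬S ∨ U = min(1, a+b) on (0.10, 0.38) = 0.48
(S ∨ T) ∧ (¬S ∨ U) = max(0, a+b−1) on (1.00, 0.48) = 0.48
S ∨ R = min(1, a+b) on (0.90, 0.43) = 1.00
(S ∨ R) ∧ U = max(0, a+b−1) on (1.00, 0.38) = 0.38
((S ∨ T) ∧ (¬S ∨ U)) ∨ ((S ∨ R) ∧ U) = min(1, a+b) on (0.48, 0.38) = 0.86

0.86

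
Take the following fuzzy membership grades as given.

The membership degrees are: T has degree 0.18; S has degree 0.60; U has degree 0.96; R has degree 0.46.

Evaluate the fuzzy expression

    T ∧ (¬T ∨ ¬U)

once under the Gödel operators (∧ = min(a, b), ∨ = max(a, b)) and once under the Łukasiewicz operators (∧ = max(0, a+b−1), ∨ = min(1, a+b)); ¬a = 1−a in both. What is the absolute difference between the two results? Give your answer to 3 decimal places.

Under Gödel:
  ¬T = 1 − 0.18 = 0.82
  ¬U = 1 − 0.96 = 0.04
  ¬T ∨ ¬U = max(a, b) on (0.82, 0.04) = 0.82
  T ∧ (¬T ∨ ¬U) = min(a, b) on (0.18, 0.82) = 0.18
  → value = 0.1800
Under Łukasiewicz:
  ¬T = 1 − 0.18 = 0.82
  ¬U = 1 − 0.96 = 0.04
  ¬T ∨ ¬U = min(1, a+b) on (0.82, 0.04) = 0.86
  T ∧ (¬T ∨ ¬U) = max(0, a+b−1) on (0.18, 0.86) = 0.04
  → value = 0.0400
|0.1800 − 0.0400| = 0.140

0.140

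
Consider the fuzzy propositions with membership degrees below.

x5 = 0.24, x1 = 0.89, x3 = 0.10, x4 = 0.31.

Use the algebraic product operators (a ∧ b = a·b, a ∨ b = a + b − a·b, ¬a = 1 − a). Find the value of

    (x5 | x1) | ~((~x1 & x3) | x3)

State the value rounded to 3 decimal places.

0.991

x5 | x1 = a + b − a·b on (0.2400, 0.8900) = 0.9164
~x1 = 1 − 0.8900 = 0.1100
~x1 & x3 = a·b on (0.1100, 0.1000) = 0.0110
(~x1 & x3) | x3 = a + b − a·b on (0.0110, 0.1000) = 0.1099
~((~x1 & x3) | x3) = 1 − 0.1099 = 0.8901
(x5 | x1) | ~((~x1 & x3) | x3) = a + b − a·b on (0.9164, 0.8901) = 0.9908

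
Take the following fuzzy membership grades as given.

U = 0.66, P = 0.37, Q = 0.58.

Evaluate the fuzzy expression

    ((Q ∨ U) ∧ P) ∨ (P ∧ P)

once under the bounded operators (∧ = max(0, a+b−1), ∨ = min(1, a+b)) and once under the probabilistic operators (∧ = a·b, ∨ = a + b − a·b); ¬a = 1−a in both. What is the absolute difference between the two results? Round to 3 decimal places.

Under bounded:
  Q ∨ U = min(1, a+b) on (0.58, 0.66) = 1.00
  (Q ∨ U) ∧ P = max(0, a+b−1) on (1.00, 0.37) = 0.37
  P ∧ P = max(0, a+b−1) on (0.37, 0.37) = 0.00
  ((Q ∨ U) ∧ P) ∨ (P ∧ P) = min(1, a+b) on (0.37, 0.00) = 0.37
  → value = 0.3700
Under probabilistic:
  Q ∨ U = a + b − a·b on (0.5800, 0.6600) = 0.8572
  (Q ∨ U) ∧ P = a·b on (0.8572, 0.3700) = 0.3172
  P ∧ P = a·b on (0.3700, 0.3700) = 0.1369
  ((Q ∨ U) ∧ P) ∨ (P ∧ P) = a + b − a·b on (0.3172, 0.1369) = 0.4106
  → value = 0.4106
|0.3700 − 0.4106| = 0.041

0.041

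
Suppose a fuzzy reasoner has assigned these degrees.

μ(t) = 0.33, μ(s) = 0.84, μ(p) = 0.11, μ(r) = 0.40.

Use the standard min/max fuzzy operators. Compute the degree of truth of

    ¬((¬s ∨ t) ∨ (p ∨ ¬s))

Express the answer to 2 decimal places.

0.67

¬s = 1 − 0.84 = 0.16
¬s ∨ t = max(a, b) on (0.16, 0.33) = 0.33
¬s = 1 − 0.84 = 0.16
p ∨ ¬s = max(a, b) on (0.11, 0.16) = 0.16
(¬s ∨ t) ∨ (p ∨ ¬s) = max(a, b) on (0.33, 0.16) = 0.33
¬((¬s ∨ t) ∨ (p ∨ ¬s)) = 1 − 0.33 = 0.67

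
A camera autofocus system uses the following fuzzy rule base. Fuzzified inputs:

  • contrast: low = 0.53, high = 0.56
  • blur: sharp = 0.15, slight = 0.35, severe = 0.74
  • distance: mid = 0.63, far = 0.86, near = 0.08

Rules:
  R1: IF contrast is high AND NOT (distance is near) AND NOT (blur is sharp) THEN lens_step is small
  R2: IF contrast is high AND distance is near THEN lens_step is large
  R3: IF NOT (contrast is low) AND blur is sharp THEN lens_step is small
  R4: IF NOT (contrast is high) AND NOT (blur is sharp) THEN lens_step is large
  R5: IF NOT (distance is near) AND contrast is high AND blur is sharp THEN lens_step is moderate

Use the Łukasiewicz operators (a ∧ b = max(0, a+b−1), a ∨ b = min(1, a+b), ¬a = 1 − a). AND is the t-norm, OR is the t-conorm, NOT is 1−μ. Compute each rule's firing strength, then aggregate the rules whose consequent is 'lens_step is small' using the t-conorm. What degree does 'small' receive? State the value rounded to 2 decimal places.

R1: high=0.56, ¬near=1−0.08=0.92, ¬sharp=1−0.15=0.85; AND[max(0, a+b−1)] → w = 0.33
R2: high=0.56, near=0.08; AND[max(0, a+b−1)] → w = 0.00
R3: ¬low=1−0.53=0.47, sharp=0.15; AND[max(0, a+b−1)] → w = 0.00
R4: ¬high=1−0.56=0.44, ¬sharp=1−0.15=0.85; AND[max(0, a+b−1)] → w = 0.29
R5: ¬near=1−0.08=0.92, high=0.56, sharp=0.15; AND[max(0, a+b−1)] → w = 0.00
Rules with consequent 'small': {R1, R3} → strengths 0.33, 0.00
Aggregate via t-conorm [min(1, a+b)]: 0.33

0.33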